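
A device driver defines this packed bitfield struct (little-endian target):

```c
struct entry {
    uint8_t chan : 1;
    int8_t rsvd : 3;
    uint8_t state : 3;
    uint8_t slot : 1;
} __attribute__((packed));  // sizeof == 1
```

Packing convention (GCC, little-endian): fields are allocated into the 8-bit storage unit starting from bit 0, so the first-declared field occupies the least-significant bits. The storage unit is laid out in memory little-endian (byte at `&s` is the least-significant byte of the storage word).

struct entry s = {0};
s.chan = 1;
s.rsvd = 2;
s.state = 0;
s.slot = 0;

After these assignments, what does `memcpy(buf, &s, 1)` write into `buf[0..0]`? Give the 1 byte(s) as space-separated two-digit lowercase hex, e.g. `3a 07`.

chan:1 = 1 → 0x1 << 0 → word 0x01
rsvd:3 = 2 → 0x2 << 1 → word 0x05
state:3 = 0 → 0x0 << 4 → word 0x05
slot:1 = 0 → 0x0 << 7 → word 0x05
word = 0x05 → little-endian bytes:
  [0]=0x05

05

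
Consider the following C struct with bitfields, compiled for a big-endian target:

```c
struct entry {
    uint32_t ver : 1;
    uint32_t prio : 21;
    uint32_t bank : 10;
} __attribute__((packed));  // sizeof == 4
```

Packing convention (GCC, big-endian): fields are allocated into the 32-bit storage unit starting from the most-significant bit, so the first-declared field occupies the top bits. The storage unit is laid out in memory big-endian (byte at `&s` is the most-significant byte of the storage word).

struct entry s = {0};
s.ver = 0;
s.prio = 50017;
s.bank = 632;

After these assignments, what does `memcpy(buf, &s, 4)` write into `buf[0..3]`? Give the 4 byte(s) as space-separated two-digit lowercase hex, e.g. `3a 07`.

ver (1b) val=0 bits=0x0 at bit 31: 0x00000000
prio (21b) val=50017 bits=0xc361 at bit 10: 0x030d8400
bank (10b) val=632 bits=0x278 at bit 0: 0x030d8678
word = 0x030d8678 → big-endian bytes:
  [0]=0x03  [1]=0x0d  [2]=0x86  [3]=0x78

03 0d 86 78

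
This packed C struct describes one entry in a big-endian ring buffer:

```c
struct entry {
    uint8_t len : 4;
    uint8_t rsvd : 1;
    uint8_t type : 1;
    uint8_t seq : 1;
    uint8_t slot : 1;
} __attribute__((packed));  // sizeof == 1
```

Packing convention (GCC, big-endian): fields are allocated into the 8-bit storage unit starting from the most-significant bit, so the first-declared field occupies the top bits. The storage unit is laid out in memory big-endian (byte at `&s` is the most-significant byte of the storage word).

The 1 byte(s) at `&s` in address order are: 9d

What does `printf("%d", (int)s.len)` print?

9

[0]=0x9d (big-endian) → word 0x9d
len:4 @ bit 4 → (0x9d>>4)&0xf = 0x9  ←
rsvd:1 @ bit 3 → (0x9d>>3)&0x1 = 0x1
type:1 @ bit 2 → (0x9d>>2)&0x1 = 0x1
seq:1 @ bit 1 → (0x9d>>1)&0x1 = 0x0
slot:1 @ bit 0 → (0x9d>>0)&0x1 = 0x1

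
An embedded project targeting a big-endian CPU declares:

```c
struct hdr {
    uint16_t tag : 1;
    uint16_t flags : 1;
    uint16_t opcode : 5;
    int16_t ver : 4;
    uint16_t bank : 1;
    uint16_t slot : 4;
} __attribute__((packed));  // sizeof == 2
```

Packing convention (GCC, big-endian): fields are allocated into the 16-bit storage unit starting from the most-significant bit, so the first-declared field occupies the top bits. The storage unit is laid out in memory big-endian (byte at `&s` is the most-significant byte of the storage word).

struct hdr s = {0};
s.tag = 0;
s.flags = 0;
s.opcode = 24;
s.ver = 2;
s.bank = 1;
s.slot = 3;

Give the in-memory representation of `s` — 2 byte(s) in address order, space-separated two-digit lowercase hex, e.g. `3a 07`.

tag (1b) val=0 bits=0x0 at bit 15: 0x0000
flags (1b) val=0 bits=0x0 at bit 14: 0x0000
opcode (5b) val=24 bits=0x18 at bit 9: 0x3000
ver (4b) val=2 bits=0x2 at bit 5: 0x3040
bank (1b) val=1 bits=0x1 at bit 4: 0x3050
slot (4b) val=3 bits=0x3 at bit 0: 0x3053
word = 0x3053 → big-endian bytes:
  [0]=0x30  [1]=0x53

30 53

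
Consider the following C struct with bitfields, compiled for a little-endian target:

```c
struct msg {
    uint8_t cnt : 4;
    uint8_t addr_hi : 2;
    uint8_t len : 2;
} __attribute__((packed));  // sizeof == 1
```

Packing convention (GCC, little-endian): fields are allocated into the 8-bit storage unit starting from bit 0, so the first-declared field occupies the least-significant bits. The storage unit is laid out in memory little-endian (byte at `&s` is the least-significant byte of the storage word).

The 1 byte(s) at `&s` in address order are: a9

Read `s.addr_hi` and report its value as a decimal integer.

[0]=0xa9 (little-endian) → word 0xa9
cnt:4 @ bit 0 → (0xa9>>0)&0xf = 0x9
addr_hi:2 @ bit 4 → (0xa9>>4)&0x3 = 0x2  ←
len:2 @ bit 6 → (0xa9>>6)&0x3 = 0x2

2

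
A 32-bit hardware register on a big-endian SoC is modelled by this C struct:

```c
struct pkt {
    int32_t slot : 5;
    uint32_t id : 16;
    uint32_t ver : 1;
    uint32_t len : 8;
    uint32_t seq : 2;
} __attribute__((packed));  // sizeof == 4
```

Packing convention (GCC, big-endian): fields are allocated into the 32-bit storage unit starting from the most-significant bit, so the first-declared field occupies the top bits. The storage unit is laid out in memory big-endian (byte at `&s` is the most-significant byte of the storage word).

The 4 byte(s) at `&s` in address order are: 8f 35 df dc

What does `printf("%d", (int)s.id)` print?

59067

[0]=0x8f [1]=0x35 [2]=0xdf [3]=0xdc (big-endian) → word 0x8f35dfdc
slot [27+:5] = (word>>27) & 0x1f = 17
id [11+:16] = (word>>11) & 0xffff = 59067  ←
ver [10+:1] = (word>>10) & 0x1 = 1
len [2+:8] = (word>>2) & 0xff = 247
seq [0+:2] = (word>>0) & 0x3 = 0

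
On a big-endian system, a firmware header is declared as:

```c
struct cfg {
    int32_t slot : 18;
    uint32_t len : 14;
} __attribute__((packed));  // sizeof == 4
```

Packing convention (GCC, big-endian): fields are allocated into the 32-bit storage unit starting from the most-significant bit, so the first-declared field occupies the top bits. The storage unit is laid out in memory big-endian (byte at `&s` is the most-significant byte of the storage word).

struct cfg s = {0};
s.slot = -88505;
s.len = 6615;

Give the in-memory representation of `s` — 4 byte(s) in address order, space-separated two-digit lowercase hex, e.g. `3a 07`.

slot (18b) val=-88505 bits=0x2a647 at bit 14: 0xa991c000
len (14b) val=6615 bits=0x19d7 at bit 0: 0xa991d9d7
word = 0xa991d9d7 → big-endian bytes:
  [0]=0xa9  [1]=0x91  [2]=0xd9  [3]=0xd7

a9 91 d9 d7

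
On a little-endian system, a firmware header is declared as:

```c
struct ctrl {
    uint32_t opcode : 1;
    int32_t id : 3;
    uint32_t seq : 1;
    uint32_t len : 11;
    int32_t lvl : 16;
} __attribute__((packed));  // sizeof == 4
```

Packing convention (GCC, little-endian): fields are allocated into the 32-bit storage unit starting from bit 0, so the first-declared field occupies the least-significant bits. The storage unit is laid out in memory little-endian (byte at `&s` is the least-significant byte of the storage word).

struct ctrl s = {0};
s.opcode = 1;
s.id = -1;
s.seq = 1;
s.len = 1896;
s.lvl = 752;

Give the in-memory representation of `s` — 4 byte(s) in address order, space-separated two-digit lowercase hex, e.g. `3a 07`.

1f ed f0 02

opcode (1b) val=1 bits=0x1 at bit 0: 0x00000001
id (3b) val=-1 bits=0x7 at bit 1: 0x0000000f
seq (1b) val=1 bits=0x1 at bit 4: 0x0000001f
len (11b) val=1896 bits=0x768 at bit 5: 0x0000ed1f
lvl (16b) val=752 bits=0x2f0 at bit 16: 0x02f0ed1f
word = 0x02f0ed1f → little-endian bytes:
  [0]=0x1f  [1]=0xed  [2]=0xf0  [3]=0x02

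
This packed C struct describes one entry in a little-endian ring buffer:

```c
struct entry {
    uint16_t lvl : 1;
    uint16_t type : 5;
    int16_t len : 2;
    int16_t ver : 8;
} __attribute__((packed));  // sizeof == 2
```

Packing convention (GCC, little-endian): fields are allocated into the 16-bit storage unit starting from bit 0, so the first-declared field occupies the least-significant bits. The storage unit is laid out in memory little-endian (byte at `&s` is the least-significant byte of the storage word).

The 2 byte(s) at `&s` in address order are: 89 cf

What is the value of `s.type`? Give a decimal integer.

4

[0]=0x89 [1]=0xcf (little-endian) → word 0xcf89
lvl [0+:1] = (word>>0) & 0x1 = 1
type [1+:5] = (word>>1) & 0x1f = 4  ←
len [6+:2] = (word>>6) & 0x3 = 2
ver [8+:8] = (word>>8) & 0xff = 207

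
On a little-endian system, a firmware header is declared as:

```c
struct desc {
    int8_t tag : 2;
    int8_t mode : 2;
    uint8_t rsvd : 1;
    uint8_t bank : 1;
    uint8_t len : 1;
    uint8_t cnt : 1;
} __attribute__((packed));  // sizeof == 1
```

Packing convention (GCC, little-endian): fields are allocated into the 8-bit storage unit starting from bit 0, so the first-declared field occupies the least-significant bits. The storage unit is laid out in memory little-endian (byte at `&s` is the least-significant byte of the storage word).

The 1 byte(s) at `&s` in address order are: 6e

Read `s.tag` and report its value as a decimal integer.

-2

[0]=0x6e (little-endian) → word 0x6e
tag [0+:2] = (word>>0) & 0x3 = 2  ←
mode [2+:2] = (word>>2) & 0x3 = 3
rsvd [4+:1] = (word>>4) & 0x1 = 0
bank [5+:1] = (word>>5) & 0x1 = 1
len [6+:1] = (word>>6) & 0x1 = 1
cnt [7+:1] = (word>>7) & 0x1 = 0
tag signed 2b, MSB=1: 2 - 4 = -2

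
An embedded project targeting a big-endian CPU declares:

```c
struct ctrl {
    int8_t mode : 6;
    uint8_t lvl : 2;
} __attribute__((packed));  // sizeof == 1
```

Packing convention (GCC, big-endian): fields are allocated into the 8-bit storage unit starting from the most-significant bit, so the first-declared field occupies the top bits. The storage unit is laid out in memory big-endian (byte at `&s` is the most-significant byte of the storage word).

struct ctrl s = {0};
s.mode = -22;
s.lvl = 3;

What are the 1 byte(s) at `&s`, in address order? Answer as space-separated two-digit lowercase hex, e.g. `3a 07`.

mode:6 = -22 → 0x2a << 2 → word 0xa8
lvl:2 = 3 → 0x3 << 0 → word 0xab
word = 0xab → big-endian bytes:
  [0]=0xab

ab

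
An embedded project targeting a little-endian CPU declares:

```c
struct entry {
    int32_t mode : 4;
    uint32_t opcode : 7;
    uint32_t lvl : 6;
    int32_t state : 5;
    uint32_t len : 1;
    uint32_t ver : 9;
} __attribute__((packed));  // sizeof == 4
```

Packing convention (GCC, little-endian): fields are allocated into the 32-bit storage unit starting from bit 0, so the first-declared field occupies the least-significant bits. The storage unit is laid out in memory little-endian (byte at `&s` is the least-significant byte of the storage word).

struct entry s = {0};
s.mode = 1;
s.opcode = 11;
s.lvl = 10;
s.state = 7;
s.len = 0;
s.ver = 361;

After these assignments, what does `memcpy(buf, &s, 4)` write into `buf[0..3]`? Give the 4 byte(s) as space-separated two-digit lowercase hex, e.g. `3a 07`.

mode (4b) val=1 bits=0x1 at bit 0: 0x00000001
opcode (7b) val=11 bits=0xb at bit 4: 0x000000b1
lvl (6b) val=10 bits=0xa at bit 11: 0x000050b1
state (5b) val=7 bits=0x7 at bit 17: 0x000e50b1
len (1b) val=0 bits=0x0 at bit 22: 0x000e50b1
ver (9b) val=361 bits=0x169 at bit 23: 0xb48e50b1
word = 0xb48e50b1 → little-endian bytes:
  [0]=0xb1  [1]=0x50  [2]=0x8e  [3]=0xb4

b1 50 8e b4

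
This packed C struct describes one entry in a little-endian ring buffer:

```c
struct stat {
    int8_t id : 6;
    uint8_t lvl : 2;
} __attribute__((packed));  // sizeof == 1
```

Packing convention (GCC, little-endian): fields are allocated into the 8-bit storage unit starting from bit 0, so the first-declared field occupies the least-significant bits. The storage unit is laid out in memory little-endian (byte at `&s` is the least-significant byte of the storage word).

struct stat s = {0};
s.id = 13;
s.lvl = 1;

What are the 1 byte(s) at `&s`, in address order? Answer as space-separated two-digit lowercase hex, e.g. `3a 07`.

id:6 = 13 → 0xd << 0 → word 0x0d
lvl:2 = 1 → 0x1 << 6 → word 0x4d
word = 0x4d → little-endian bytes:
  [0]=0x4d

4d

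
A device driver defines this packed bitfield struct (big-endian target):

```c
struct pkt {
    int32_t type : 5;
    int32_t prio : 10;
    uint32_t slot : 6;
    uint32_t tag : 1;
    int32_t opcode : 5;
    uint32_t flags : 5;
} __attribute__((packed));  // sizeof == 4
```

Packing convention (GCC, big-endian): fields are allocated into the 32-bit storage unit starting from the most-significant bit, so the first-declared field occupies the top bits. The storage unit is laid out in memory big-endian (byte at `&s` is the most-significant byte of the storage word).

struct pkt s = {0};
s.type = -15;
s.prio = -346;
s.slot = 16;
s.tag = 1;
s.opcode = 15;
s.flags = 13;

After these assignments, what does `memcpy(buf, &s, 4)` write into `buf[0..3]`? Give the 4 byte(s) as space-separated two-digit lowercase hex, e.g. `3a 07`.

type (5b) val=-15 bits=0x11 at bit 27: 0x88000000
prio (10b) val=-346 bits=0x2a6 at bit 17: 0x8d4c0000
slot (6b) val=16 bits=0x10 at bit 11: 0x8d4c8000
tag (1b) val=1 bits=0x1 at bit 10: 0x8d4c8400
opcode (5b) val=15 bits=0xf at bit 5: 0x8d4c85e0
flags (5b) val=13 bits=0xd at bit 0: 0x8d4c85ed
word = 0x8d4c85ed → big-endian bytes:
  [0]=0x8d  [1]=0x4c  [2]=0x85  [3]=0xed

8d 4c 85 ed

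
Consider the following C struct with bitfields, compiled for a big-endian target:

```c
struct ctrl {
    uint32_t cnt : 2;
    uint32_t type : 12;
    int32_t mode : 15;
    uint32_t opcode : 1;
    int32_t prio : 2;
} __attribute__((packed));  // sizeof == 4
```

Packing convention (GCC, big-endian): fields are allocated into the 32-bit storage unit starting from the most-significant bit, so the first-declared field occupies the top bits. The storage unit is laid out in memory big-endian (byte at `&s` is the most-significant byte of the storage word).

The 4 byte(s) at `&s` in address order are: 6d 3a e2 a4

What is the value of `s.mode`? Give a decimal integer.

[0]=0x6d [1]=0x3a [2]=0xe2 [3]=0xa4 (big-endian) → word 0x6d3ae2a4
cnt [30+:2] = (word>>30) & 0x3 = 1
type [18+:12] = (word>>18) & 0xfff = 2894
mode [3+:15] = (word>>3) & 0x7fff = 23636  ←
opcode [2+:1] = (word>>2) & 0x1 = 1
prio [0+:2] = (word>>0) & 0x3 = 0
mode signed 15b, MSB=1: 23636 - 32768 = -9132

-9132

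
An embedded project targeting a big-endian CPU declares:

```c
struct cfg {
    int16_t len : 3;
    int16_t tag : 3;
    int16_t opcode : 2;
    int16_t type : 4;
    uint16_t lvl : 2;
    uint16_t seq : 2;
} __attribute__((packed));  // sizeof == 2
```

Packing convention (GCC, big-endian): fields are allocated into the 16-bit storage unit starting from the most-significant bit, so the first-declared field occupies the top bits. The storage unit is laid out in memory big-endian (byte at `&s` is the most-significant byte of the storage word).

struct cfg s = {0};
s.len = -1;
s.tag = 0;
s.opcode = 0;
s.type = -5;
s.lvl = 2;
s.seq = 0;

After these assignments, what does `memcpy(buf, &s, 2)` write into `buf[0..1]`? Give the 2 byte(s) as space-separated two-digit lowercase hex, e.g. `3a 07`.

e0 b8

len (3b) val=-1 bits=0x7 at bit 13: 0xe000
tag (3b) val=0 bits=0x0 at bit 10: 0xe000
opcode (2b) val=0 bits=0x0 at bit 8: 0xe000
type (4b) val=-5 bits=0xb at bit 4: 0xe0b0
lvl (2b) val=2 bits=0x2 at bit 2: 0xe0b8
seq (2b) val=0 bits=0x0 at bit 0: 0xe0b8
word = 0xe0b8 → big-endian bytes:
  [0]=0xe0  [1]=0xb8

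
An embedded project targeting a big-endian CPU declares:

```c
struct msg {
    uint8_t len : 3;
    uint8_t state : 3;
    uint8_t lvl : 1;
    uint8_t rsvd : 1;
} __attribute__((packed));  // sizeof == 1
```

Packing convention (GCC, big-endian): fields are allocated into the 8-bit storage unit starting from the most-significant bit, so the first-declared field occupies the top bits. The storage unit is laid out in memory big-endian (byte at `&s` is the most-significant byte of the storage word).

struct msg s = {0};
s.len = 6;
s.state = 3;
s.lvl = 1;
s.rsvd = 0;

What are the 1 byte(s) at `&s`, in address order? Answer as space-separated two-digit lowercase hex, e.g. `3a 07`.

len (3b) val=6 bits=0x6 at bit 5: 0xc0
state (3b) val=3 bits=0x3 at bit 2: 0xcc
lvl (1b) val=1 bits=0x1 at bit 1: 0xce
rsvd (1b) val=0 bits=0x0 at bit 0: 0xce
word = 0xce → big-endian bytes:
  [0]=0xce

ce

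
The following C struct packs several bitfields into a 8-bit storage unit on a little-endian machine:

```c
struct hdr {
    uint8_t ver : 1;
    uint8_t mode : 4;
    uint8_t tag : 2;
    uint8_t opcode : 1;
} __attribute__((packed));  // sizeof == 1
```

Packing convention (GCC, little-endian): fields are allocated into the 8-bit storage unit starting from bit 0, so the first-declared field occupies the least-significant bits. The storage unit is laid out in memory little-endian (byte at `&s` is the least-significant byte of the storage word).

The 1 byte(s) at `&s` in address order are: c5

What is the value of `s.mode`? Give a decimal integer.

[0]=0xc5 (little-endian) → word 0xc5
ver:1 @ bit 0 → (0xc5>>0)&0x1 = 0x1
mode:4 @ bit 1 → (0xc5>>1)&0xf = 0x2  ←
tag:2 @ bit 5 → (0xc5>>5)&0x3 = 0x2
opcode:1 @ bit 7 → (0xc5>>7)&0x1 = 0x1

2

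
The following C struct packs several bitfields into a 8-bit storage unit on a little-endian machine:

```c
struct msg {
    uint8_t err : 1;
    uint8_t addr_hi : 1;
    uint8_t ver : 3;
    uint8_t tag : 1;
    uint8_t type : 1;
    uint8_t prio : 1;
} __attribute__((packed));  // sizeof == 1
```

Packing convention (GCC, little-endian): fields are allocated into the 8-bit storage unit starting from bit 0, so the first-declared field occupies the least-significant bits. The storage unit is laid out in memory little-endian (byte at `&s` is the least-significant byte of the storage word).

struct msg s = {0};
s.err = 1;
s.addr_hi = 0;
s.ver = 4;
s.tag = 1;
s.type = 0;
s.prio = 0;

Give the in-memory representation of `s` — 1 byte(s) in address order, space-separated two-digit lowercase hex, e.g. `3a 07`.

31

err:1 = 1 → 0x1 << 0 → word 0x01
addr_hi:1 = 0 → 0x0 << 1 → word 0x01
ver:3 = 4 → 0x4 << 2 → word 0x11
tag:1 = 1 → 0x1 << 5 → word 0x31
type:1 = 0 → 0x0 << 6 → word 0x31
prio:1 = 0 → 0x0 << 7 → word 0x31
word = 0x31 → little-endian bytes:
  [0]=0x31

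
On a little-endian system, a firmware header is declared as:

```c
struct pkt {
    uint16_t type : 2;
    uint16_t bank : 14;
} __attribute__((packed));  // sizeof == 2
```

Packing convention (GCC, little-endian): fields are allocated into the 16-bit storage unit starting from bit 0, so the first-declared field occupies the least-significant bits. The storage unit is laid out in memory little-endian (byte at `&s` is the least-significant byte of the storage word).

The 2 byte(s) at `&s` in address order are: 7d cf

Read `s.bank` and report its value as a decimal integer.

13279

[0]=0x7d [1]=0xcf (little-endian) → word 0xcf7d
type [0+:2] = (word>>0) & 0x3 = 1
bank [2+:14] = (word>>2) & 0x3fff = 13279  ←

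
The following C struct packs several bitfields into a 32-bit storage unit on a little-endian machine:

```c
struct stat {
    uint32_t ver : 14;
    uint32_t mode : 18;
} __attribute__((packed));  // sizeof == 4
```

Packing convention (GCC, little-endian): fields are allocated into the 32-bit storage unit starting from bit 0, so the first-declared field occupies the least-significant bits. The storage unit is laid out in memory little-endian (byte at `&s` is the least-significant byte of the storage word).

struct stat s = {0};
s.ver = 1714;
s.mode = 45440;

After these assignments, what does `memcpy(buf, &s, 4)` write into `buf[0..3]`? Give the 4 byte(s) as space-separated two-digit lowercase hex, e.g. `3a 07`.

ver:14 = 1714 → 0x6b2 << 0 → word 0x000006b2
mode:18 = 45440 → 0xb180 << 14 → word 0x2c6006b2
word = 0x2c6006b2 → little-endian bytes:
  [0]=0xb2  [1]=0x06  [2]=0x60  [3]=0x2c

b2 06 60 2c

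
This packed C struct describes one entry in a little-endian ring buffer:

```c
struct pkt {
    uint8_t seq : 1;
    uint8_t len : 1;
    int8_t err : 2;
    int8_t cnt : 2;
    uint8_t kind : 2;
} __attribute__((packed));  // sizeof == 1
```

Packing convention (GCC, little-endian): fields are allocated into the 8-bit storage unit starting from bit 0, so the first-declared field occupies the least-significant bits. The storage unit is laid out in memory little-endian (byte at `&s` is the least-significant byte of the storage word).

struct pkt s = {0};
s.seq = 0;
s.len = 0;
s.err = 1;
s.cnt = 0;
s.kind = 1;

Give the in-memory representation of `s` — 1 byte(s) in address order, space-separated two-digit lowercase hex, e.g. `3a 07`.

44

[0+:1] seq=0 & 0x1 = 0x0; word=0x00
[1+:1] len=0 & 0x1 = 0x0; word=0x00
[2+:2] err=1 & 0x3 = 0x1; word=0x04
[4+:2] cnt=0 & 0x3 = 0x0; word=0x04
[6+:2] kind=1 & 0x3 = 0x1; word=0x44
word = 0x44 → little-endian bytes:
  [0]=0x44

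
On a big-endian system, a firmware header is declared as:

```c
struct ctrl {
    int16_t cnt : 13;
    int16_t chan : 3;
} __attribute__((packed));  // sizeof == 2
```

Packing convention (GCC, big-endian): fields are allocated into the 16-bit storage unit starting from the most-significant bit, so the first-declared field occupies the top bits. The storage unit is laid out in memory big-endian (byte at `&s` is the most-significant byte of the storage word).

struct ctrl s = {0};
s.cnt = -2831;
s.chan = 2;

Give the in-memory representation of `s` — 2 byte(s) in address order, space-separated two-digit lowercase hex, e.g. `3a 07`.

a7 8a

cnt:13 = -2831 → 0x14f1 << 3 → word 0xa788
chan:3 = 2 → 0x2 << 0 → word 0xa78a
word = 0xa78a → big-endian bytes:
  [0]=0xa7  [1]=0x8a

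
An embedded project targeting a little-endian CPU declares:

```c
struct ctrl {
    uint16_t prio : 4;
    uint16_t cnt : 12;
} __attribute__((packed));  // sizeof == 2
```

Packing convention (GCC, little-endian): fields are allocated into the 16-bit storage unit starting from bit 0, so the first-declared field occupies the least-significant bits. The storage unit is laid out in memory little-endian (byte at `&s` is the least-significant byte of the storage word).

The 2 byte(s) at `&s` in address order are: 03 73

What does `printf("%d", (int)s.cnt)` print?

[0]=0x03 [1]=0x73 (little-endian) → word 0x7303
prio:4 @ bit 0 → (0x7303>>0)&0xf = 0x3
cnt:12 @ bit 4 → (0x7303>>4)&0xfff = 0x730  ←

1840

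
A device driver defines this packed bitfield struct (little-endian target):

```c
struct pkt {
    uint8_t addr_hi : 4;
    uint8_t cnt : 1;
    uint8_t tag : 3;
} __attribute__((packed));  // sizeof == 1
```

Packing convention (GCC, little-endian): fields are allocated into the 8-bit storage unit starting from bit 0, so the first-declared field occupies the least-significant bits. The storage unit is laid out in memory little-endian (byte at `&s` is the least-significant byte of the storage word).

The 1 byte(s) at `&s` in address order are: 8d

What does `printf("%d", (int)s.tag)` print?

4

[0]=0x8d (little-endian) → word 0x8d
addr_hi [0+:4] = (word>>0) & 0xf = 13
cnt [4+:1] = (word>>4) & 0x1 = 0
tag [5+:3] = (word>>5) & 0x7 = 4  ←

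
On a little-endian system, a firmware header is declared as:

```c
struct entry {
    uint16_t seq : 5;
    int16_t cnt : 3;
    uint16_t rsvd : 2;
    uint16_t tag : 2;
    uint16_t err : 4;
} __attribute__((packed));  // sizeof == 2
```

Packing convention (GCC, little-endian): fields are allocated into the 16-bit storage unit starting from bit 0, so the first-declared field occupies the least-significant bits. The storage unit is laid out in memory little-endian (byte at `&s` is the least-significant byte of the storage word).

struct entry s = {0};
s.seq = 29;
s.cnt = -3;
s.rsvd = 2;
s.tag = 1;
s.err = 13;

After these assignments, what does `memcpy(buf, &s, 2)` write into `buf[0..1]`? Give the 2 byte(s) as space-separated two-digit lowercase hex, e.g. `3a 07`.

[0+:5] seq=29 & 0x1f = 0x1d; word=0x001d
[5+:3] cnt=-3 & 0x7 = 0x5; word=0x00bd
[8+:2] rsvd=2 & 0x3 = 0x2; word=0x02bd
[10+:2] tag=1 & 0x3 = 0x1; word=0x06bd
[12+:4] err=13 & 0xf = 0xd; word=0xd6bd
word = 0xd6bd → little-endian bytes:
  [0]=0xbd  [1]=0xd6

bd d6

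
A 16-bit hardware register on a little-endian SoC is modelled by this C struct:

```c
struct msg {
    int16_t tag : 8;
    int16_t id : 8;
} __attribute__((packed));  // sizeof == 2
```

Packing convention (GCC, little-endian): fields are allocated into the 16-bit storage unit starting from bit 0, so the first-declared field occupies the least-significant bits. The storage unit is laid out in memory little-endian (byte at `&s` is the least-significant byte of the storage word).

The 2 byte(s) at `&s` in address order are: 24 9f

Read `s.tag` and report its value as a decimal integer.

36

[0]=0x24 [1]=0x9f (little-endian) → word 0x9f24
tag [0+:8] = (word>>0) & 0xff = 36  ←
id [8+:8] = (word>>8) & 0xff = 159
tag signed 8b, MSB=0: value = 36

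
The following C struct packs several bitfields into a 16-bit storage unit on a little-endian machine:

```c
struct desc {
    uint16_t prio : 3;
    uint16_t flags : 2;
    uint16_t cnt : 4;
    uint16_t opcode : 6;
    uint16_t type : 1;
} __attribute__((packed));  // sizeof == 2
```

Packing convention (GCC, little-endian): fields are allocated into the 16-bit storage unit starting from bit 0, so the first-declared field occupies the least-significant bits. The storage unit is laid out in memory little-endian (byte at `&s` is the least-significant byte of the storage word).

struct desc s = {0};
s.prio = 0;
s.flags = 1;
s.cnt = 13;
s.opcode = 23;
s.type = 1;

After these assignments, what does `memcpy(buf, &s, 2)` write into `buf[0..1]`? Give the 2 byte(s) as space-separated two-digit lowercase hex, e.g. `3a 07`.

prio (3b) val=0 bits=0x0 at bit 0: 0x0000
flags (2b) val=1 bits=0x1 at bit 3: 0x0008
cnt (4b) val=13 bits=0xd at bit 5: 0x01a8
opcode (6b) val=23 bits=0x17 at bit 9: 0x2fa8
type (1b) val=1 bits=0x1 at bit 15: 0xafa8
word = 0xafa8 → little-endian bytes:
  [0]=0xa8  [1]=0xaf

a8 af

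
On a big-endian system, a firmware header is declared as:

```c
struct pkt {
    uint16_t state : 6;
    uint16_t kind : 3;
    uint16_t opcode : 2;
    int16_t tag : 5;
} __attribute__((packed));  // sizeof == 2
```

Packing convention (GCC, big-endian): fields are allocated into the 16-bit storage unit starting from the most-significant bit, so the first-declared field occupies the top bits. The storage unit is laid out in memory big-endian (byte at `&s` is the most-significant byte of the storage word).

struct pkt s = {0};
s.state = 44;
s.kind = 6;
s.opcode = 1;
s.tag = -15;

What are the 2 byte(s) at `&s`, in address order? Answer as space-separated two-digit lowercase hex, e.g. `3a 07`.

b3 31

[10+:6] state=44 & 0x3f = 0x2c; word=0xb000
[7+:3] kind=6 & 0x7 = 0x6; word=0xb300
[5+:2] opcode=1 & 0x3 = 0x1; word=0xb320
[0+:5] tag=-15 & 0x1f = 0x11; word=0xb331
word = 0xb331 → big-endian bytes:
  [0]=0xb3  [1]=0x31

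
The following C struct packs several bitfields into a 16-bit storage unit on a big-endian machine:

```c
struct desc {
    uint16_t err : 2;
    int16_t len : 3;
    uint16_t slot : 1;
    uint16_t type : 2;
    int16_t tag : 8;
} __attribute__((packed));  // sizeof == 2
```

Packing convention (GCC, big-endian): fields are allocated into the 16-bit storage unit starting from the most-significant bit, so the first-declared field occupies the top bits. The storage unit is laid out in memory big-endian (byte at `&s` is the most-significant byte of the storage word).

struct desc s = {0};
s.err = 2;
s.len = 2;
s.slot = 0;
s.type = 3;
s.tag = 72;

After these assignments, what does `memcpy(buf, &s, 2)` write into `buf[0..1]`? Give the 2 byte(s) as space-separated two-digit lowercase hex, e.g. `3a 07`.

[14+:2] err=2 & 0x3 = 0x2; word=0x8000
[11+:3] len=2 & 0x7 = 0x2; word=0x9000
[10+:1] slot=0 & 0x1 = 0x0; word=0x9000
[8+:2] type=3 & 0x3 = 0x3; word=0x9300
[0+:8] tag=72 & 0xff = 0x48; word=0x9348
word = 0x9348 → big-endian bytes:
  [0]=0x93  [1]=0x48

93 48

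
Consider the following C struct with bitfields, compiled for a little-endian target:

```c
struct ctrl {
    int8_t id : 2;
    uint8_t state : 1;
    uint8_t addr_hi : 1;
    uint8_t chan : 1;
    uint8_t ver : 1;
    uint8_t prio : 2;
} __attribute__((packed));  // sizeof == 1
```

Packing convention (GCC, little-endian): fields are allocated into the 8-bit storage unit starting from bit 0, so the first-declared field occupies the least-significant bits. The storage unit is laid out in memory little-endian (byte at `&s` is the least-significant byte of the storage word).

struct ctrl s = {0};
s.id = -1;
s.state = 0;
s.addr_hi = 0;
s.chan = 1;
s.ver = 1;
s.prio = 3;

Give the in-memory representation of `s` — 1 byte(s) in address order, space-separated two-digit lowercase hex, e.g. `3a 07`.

f3

id:2 = -1 → 0x3 << 0 → word 0x03
state:1 = 0 → 0x0 << 2 → word 0x03
addr_hi:1 = 0 → 0x0 << 3 → word 0x03
chan:1 = 1 → 0x1 << 4 → word 0x13
ver:1 = 1 → 0x1 << 5 → word 0x33
prio:2 = 3 → 0x3 << 6 → word 0xf3
word = 0xf3 → little-endian bytes:
  [0]=0xf3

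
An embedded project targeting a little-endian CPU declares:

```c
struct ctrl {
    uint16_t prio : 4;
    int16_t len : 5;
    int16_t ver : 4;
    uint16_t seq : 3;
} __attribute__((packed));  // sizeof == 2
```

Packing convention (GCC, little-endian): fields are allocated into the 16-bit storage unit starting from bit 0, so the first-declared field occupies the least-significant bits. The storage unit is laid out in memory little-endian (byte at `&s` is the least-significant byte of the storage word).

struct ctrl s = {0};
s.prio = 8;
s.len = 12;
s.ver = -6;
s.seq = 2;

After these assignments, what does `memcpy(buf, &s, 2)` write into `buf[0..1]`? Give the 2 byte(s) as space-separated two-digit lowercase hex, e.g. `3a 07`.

c8 54

prio:4 = 8 → 0x8 << 0 → word 0x0008
len:5 = 12 → 0xc << 4 → word 0x00c8
ver:4 = -6 → 0xa << 9 → word 0x14c8
seq:3 = 2 → 0x2 << 13 → word 0x54c8
word = 0x54c8 → little-endian bytes:
  [0]=0xc8  [1]=0x54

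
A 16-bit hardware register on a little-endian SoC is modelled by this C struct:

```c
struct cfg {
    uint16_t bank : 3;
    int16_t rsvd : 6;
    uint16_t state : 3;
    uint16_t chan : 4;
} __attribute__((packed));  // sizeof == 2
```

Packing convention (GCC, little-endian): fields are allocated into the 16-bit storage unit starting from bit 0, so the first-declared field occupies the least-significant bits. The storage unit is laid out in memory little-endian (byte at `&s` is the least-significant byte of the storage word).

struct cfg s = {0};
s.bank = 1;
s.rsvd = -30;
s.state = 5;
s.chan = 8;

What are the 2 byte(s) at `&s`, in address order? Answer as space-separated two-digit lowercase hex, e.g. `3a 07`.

bank:3 = 1 → 0x1 << 0 → word 0x0001
rsvd:6 = -30 → 0x22 << 3 → word 0x0111
state:3 = 5 → 0x5 << 9 → word 0x0b11
chan:4 = 8 → 0x8 << 12 → word 0x8b11
word = 0x8b11 → little-endian bytes:
  [0]=0x11  [1]=0x8b

11 8b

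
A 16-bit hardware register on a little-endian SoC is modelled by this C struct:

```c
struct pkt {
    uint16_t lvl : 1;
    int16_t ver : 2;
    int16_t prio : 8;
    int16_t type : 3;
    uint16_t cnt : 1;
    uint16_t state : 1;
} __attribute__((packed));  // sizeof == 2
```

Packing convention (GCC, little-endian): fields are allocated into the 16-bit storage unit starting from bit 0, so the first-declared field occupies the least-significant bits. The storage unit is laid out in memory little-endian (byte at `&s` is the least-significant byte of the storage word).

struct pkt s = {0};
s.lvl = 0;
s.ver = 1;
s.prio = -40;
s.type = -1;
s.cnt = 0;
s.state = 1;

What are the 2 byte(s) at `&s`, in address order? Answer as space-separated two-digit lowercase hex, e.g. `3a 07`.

c2 be

lvl (1b) val=0 bits=0x0 at bit 0: 0x0000
ver (2b) val=1 bits=0x1 at bit 1: 0x0002
prio (8b) val=-40 bits=0xd8 at bit 3: 0x06c2
type (3b) val=-1 bits=0x7 at bit 11: 0x3ec2
cnt (1b) val=0 bits=0x0 at bit 14: 0x3ec2
state (1b) val=1 bits=0x1 at bit 15: 0xbec2
word = 0xbec2 → little-endian bytes:
  [0]=0xc2  [1]=0xbe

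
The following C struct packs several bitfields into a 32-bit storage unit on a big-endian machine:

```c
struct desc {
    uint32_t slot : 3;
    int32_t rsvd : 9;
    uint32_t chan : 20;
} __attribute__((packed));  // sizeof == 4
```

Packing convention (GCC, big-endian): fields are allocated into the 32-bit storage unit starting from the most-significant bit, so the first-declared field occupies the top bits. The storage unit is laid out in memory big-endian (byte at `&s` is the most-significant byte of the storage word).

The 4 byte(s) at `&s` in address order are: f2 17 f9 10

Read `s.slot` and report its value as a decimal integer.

[0]=0xf2 [1]=0x17 [2]=0xf9 [3]=0x10 (big-endian) → word 0xf217f910
slot:3 @ bit 29 → (0xf217f910>>29)&0x7 = 0x7  ←
rsvd:9 @ bit 20 → (0xf217f910>>20)&0x1ff = 0x121
chan:20 @ bit 0 → (0xf217f910>>0)&0xfffff = 0x7f910

7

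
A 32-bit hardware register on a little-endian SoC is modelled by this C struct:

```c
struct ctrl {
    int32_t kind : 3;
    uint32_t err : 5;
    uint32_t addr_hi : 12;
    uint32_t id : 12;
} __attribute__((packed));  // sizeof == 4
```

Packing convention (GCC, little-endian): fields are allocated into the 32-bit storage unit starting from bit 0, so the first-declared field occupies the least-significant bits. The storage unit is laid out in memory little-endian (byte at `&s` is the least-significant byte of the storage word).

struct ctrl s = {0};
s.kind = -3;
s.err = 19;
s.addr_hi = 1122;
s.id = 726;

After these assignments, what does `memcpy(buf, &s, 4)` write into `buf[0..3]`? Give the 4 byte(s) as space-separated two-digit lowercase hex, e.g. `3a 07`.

9d 62 64 2d

[0+:3] kind=-3 & 0x7 = 0x5; word=0x00000005
[3+:5] err=19 & 0x1f = 0x13; word=0x0000009d
[8+:12] addr_hi=1122 & 0xfff = 0x462; word=0x0004629d
[20+:12] id=726 & 0xfff = 0x2d6; word=0x2d64629d
word = 0x2d64629d → little-endian bytes:
  [0]=0x9d  [1]=0x62  [2]=0x64  [3]=0x2d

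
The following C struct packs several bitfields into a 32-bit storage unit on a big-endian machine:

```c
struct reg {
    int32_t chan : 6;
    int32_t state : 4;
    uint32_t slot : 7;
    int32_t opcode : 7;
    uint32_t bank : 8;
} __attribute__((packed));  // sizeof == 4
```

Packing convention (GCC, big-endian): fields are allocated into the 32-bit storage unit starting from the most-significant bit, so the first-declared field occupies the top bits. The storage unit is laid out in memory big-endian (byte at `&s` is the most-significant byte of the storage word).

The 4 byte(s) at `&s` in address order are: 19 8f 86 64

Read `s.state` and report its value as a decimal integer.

6

[0]=0x19 [1]=0x8f [2]=0x86 [3]=0x64 (big-endian) → word 0x198f8664
chan:6 @ bit 26 → (0x198f8664>>26)&0x3f = 0x6
state:4 @ bit 22 → (0x198f8664>>22)&0xf = 0x6  ←
slot:7 @ bit 15 → (0x198f8664>>15)&0x7f = 0x1f
opcode:7 @ bit 8 → (0x198f8664>>8)&0x7f = 0x6
bank:8 @ bit 0 → (0x198f8664>>0)&0xff = 0x64
state signed 4b, MSB=0: value = 6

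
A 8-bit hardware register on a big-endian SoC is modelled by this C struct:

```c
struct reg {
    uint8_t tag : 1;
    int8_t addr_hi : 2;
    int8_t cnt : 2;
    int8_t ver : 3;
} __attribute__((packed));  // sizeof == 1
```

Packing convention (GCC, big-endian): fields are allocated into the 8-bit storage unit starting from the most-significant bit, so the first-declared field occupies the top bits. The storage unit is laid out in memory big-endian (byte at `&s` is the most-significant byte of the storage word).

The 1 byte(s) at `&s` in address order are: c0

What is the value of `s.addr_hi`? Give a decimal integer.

-2

[0]=0xc0 (big-endian) → word 0xc0
tag [7+:1] = (word>>7) & 0x1 = 1
addr_hi [5+:2] = (word>>5) & 0x3 = 2  ←
cnt [3+:2] = (word>>3) & 0x3 = 0
ver [0+:3] = (word>>0) & 0x7 = 0
addr_hi signed 2b, MSB=1: 2 - 4 = -2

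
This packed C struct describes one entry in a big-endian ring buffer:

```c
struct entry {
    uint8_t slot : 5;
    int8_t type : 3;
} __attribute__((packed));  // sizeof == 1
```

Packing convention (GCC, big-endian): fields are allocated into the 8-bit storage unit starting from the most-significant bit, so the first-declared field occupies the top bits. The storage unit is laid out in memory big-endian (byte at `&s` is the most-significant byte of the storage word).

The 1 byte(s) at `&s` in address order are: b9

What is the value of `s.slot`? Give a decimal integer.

23

[0]=0xb9 (big-endian) → word 0xb9
slot [3+:5] = (word>>3) & 0x1f = 23  ←
type [0+:3] = (word>>0) & 0x7 = 1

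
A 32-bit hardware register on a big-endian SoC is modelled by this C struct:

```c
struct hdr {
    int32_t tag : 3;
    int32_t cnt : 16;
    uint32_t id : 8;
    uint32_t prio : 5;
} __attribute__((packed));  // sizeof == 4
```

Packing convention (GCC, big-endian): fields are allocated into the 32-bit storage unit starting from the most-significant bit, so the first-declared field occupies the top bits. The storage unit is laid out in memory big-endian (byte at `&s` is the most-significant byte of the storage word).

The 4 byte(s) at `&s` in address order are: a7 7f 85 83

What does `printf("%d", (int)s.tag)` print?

[0]=0xa7 [1]=0x7f [2]=0x85 [3]=0x83 (big-endian) → word 0xa77f8583
tag:3 @ bit 29 → (0xa77f8583>>29)&0x7 = 0x5  ←
cnt:16 @ bit 13 → (0xa77f8583>>13)&0xffff = 0x3bfc
id:8 @ bit 5 → (0xa77f8583>>5)&0xff = 0x2c
prio:5 @ bit 0 → (0xa77f8583>>0)&0x1f = 0x3
tag signed 3b, MSB=1: 5 - 8 = -3

-3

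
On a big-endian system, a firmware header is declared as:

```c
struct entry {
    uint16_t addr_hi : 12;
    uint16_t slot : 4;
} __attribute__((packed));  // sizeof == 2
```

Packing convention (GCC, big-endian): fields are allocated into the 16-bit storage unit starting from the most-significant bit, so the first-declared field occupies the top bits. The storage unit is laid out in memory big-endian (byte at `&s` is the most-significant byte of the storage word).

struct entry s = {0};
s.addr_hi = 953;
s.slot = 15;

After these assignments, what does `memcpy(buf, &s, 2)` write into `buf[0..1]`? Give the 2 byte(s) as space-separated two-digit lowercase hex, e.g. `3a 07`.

3b 9f

addr_hi:12 = 953 → 0x3b9 << 4 → word 0x3b90
slot:4 = 15 → 0xf << 0 → word 0x3b9f
word = 0x3b9f → big-endian bytes:
  [0]=0x3b  [1]=0x9f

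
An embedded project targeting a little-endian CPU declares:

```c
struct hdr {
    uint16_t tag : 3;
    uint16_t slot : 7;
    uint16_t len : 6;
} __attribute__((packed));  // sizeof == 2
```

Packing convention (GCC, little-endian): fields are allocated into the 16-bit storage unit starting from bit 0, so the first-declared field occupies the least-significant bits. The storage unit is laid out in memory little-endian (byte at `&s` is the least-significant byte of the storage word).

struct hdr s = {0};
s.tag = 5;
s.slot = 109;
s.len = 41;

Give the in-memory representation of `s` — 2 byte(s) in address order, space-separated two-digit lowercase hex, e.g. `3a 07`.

6d a7

tag (3b) val=5 bits=0x5 at bit 0: 0x0005
slot (7b) val=109 bits=0x6d at bit 3: 0x036d
len (6b) val=41 bits=0x29 at bit 10: 0xa76d
word = 0xa76d → little-endian bytes:
  [0]=0x6d  [1]=0xa7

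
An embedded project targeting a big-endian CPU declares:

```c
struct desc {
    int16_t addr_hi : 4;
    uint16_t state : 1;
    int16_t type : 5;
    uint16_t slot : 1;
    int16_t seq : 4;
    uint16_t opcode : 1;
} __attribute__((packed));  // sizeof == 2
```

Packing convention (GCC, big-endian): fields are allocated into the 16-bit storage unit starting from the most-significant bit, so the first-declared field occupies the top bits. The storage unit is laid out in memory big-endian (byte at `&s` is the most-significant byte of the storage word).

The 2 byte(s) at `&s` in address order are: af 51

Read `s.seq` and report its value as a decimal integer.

-8

[0]=0xaf [1]=0x51 (big-endian) → word 0xaf51
addr_hi [12+:4] = (word>>12) & 0xf = 10
state [11+:1] = (word>>11) & 0x1 = 1
type [6+:5] = (word>>6) & 0x1f = 29
slot [5+:1] = (word>>5) & 0x1 = 0
seq [1+:4] = (word>>1) & 0xf = 8  ←
opcode [0+:1] = (word>>0) & 0x1 = 1
seq signed 4b, MSB=1: 8 - 16 = -8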